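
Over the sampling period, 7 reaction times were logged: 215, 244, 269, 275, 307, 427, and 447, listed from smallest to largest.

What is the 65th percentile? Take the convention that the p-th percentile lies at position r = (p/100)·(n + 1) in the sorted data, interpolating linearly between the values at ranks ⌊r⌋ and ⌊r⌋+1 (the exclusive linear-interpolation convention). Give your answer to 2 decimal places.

331.00

n = 7.
r = (65/100)·(7 + 1) = 5.2.
Rank 5 is 307 and rank 6 is 427.
Interpolate: 307 + 0.2·(427 − 307) = 307 + 0.2·120 = 331.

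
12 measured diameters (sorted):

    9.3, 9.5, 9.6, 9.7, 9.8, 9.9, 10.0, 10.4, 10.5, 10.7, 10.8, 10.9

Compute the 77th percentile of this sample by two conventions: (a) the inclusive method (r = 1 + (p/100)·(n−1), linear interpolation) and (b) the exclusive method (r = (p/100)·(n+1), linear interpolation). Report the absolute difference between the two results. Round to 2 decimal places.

0.11

n = 12.
(a) r = 9.47; between ranks 9 (10.5) and 10 (10.7): 10.594.
(b) r = 10.01; between ranks 10 (10.7) and 11 (10.8): 10.701.
|10.594 − 10.701| = 0.107.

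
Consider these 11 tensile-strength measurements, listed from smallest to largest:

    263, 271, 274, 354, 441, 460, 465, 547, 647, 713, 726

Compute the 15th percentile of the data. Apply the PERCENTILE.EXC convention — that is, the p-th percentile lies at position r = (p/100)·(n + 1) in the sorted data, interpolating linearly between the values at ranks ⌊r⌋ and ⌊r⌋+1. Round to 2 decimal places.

n = 11.
r = (15/100)·(11 + 1) = 1.8.
Rank 1 is 263 and rank 2 is 271.
Interpolate: 263 + 0.8·(271 − 263) = 263 + 0.8·8 = 269.4.

269.40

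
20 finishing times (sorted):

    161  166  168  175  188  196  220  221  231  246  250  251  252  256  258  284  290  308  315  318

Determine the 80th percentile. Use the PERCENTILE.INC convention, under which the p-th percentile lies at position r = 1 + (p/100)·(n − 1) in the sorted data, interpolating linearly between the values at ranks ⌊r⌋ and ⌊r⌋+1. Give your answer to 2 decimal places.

285.20

n = 20.
r = 1 + (80/100)·(20 − 1) = 1 + 15.2 = 16.2.
Rank 16 is 284 and rank 17 is 290.
Interpolate: 284 + 0.2·(290 − 284) = 284 + 0.2·6 = 285.2.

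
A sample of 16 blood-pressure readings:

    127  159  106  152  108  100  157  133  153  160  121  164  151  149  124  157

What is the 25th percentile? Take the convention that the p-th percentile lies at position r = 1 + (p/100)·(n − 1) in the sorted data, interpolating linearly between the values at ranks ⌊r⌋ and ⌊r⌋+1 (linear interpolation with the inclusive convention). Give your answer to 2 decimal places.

Sorted: 100, 106, 108, 121, 124, 127, 133, 149, 151, 152, 153, 157, 157, 159, 160, 164.
n = 16.
r = 1 + (25/100)·(16 − 1) = 1 + 3.75 = 4.75.
Rank 4 is 121 and rank 5 is 124.
Interpolate: 121 + 0.75·(124 − 121) = 121 + 0.75·3 = 123.25.

123.25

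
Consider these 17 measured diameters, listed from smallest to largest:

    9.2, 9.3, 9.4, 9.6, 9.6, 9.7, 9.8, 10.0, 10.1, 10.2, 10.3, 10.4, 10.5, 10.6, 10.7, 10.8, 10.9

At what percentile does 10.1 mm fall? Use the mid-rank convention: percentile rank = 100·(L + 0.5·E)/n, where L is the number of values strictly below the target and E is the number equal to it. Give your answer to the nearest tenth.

50.0

Count below 10.1: L = 8; count equal: E = 1; n = 17.
Percentile rank = 100·(8 + 0.5·1)/17 = 100·8.5/17 = 50.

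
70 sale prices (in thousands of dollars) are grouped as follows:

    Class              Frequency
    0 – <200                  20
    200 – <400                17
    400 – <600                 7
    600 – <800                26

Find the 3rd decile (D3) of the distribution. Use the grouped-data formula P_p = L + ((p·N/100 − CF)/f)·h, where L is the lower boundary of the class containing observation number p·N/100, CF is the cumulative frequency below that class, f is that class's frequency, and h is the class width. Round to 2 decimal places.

211.76

N = 70; target position k = 30/100 · 70 = 21.
Cumulative frequencies: 20, 37, 44, 70.
Observation 21 falls in the class 200 – <400.
L = 200, CF = 20, f = 17, h = 200.
P30 = 200 + ((21 − 20)/17)·200 = 200 + 11.7647 = 211.765.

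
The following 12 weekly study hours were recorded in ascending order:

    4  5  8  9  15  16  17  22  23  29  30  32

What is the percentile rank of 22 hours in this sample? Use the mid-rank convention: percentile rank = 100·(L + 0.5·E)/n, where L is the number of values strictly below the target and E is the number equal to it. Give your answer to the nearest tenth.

Count below 22: L = 7; count equal: E = 1; n = 12.
Percentile rank = 100·(7 + 0.5·1)/12 = 100·7.5/12 = 62.5.

62.5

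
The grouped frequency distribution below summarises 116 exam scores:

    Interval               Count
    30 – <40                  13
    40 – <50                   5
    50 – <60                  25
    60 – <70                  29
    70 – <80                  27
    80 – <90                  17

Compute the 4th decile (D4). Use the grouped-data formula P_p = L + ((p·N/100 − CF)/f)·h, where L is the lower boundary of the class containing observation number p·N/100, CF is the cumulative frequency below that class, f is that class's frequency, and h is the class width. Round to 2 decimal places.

61.17

N = 116; target position k = 40/100 · 116 = 46.4.
Cumulative frequencies: 13, 18, 43, 72, 99, 116.
Observation 46.4 falls in the class 60 – <70.
L = 60, CF = 43, f = 29, h = 10.
P40 = 60 + ((46.4 − 43)/29)·10 = 60 + 1.17241 = 61.1724.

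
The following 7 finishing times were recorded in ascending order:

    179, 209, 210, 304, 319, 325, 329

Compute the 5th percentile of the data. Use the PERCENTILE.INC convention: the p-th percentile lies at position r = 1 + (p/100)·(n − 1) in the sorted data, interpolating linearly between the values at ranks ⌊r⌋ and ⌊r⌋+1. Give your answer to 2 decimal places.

n = 7.
r = 1 + (5/100)·(7 − 1) = 1 + 0.3 = 1.3.
Rank 1 is 179 and rank 2 is 209.
Interpolate: 179 + 0.3·(209 − 179) = 179 + 0.3·30 = 188.

188.00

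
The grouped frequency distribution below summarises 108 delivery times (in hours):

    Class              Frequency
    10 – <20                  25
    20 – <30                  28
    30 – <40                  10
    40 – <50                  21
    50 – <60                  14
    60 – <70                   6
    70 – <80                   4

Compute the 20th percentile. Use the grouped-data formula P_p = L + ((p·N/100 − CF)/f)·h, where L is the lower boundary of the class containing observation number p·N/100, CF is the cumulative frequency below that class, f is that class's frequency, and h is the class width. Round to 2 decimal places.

18.64

N = 108; target position k = 20/100 · 108 = 21.6.
Cumulative frequencies: 25, 53, 63, 84, 98, 104, 108.
Observation 21.6 falls in the class 10 – <20.
L = 10, CF = 0, f = 25, h = 10.
P20 = 10 + ((21.6 − 0)/25)·10 = 10 + 8.64 = 18.64.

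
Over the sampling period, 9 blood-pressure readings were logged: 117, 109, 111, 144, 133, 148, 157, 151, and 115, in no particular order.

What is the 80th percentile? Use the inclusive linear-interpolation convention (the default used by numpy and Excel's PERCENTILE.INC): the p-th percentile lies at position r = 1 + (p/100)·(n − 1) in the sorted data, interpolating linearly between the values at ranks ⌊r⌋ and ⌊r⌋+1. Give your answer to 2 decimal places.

Sorted: 109, 111, 115, 117, 133, 144, 148, 151, 157.
n = 9.
r = 1 + (80/100)·(9 − 1) = 1 + 6.4 = 7.4.
Rank 7 is 148 and rank 8 is 151.
Interpolate: 148 + 0.4·(151 − 148) = 148 + 0.4·3 = 149.2.

149.20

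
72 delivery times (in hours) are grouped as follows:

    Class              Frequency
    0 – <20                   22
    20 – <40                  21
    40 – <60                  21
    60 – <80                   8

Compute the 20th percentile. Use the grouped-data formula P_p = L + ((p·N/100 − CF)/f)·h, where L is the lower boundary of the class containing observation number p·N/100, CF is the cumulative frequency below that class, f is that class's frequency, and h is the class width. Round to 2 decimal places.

N = 72; target position k = 20/100 · 72 = 14.4.
Cumulative frequencies: 22, 43, 64, 72.
Observation 14.4 falls in the class 0 – <20.
L = 0, CF = 0, f = 22, h = 20.
P20 = 0 + ((14.4 − 0)/22)·20 = 0 + 13.0909 = 13.0909.

13.09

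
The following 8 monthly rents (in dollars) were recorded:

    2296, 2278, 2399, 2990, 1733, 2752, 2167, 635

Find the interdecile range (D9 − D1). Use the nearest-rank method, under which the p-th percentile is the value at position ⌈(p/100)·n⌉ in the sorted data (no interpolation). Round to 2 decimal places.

2355.00

Sorted: 635, 1733, 2167, 2278, 2296, 2399, 2752, 2990.
n = 8.
P10: rank ⌈10/100·8⌉ = 1 → 635.
P90: rank ⌈90/100·8⌉ = 8 → 2990.
Difference: 2990 − 635 = 2355.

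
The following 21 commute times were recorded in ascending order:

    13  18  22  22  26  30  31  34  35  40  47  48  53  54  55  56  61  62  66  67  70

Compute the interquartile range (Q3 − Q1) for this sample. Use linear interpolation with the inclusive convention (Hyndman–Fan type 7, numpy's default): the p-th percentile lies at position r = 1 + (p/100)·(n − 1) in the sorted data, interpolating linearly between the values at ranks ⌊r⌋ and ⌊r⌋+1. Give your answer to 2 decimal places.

26.00

n = 21.
P25: r = 6 (integer) → 30.
P75: r = 16 (integer) → 56.
Difference: 56 − 30 = 26.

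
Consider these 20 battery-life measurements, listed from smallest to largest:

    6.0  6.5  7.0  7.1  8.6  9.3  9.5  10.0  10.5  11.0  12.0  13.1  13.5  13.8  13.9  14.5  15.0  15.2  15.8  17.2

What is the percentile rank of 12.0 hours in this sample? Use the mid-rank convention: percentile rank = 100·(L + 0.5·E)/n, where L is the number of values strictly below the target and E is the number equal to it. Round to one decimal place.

Count below 12.0: L = 10; count equal: E = 1; n = 20.
Percentile rank = 100·(10 + 0.5·1)/20 = 100·10.5/20 = 52.5.

52.5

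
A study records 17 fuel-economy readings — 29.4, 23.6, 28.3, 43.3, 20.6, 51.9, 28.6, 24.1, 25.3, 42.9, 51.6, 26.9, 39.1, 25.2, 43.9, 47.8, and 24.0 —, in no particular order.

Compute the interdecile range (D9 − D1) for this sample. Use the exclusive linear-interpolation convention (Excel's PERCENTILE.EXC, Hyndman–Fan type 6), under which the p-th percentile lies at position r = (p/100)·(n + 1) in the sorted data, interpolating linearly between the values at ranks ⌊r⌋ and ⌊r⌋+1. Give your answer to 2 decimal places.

28.66

Sorted: 20.6, 23.6, 24.0, 24.1, 25.2, 25.3, 26.9, 28.3, 28.6, 29.4, 39.1, 42.9, 43.3, 43.9, 47.8, 51.6, 51.9.
n = 17.
P10: r = 1.8; ranks 1–2 are 20.6, 23.6; interpolating gives 23.
P90: r = 16.2; ranks 16–17 are 51.6, 51.9; interpolating gives 51.66.
Difference: 51.66 − 23 = 28.66.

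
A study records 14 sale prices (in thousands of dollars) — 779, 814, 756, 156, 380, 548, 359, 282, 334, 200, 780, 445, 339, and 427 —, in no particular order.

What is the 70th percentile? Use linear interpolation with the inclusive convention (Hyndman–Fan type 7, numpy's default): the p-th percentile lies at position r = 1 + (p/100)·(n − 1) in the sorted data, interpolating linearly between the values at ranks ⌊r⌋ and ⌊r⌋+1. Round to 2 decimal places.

Sorted: 156, 200, 282, 334, 339, 359, 380, 427, 445, 548, 756, 779, 780, 814.
n = 14.
r = 1 + (70/100)·(14 − 1) = 1 + 9.1 = 10.1.
Rank 10 is 548 and rank 11 is 756.
Interpolate: 548 + 0.1·(756 − 548) = 548 + 0.1·208 = 568.8.

568.80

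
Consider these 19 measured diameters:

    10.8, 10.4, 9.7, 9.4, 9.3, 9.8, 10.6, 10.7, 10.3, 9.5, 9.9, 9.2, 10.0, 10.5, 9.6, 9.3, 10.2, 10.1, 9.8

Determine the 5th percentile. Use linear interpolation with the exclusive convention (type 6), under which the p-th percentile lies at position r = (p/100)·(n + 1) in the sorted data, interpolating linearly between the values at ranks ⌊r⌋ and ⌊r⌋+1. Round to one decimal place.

9.2

Sorted: 9.2, 9.3, 9.3, 9.4, 9.5, 9.6, 9.7, 9.8, 9.8, 9.9, 10.0, 10.1, 10.2, 10.3, 10.4, 10.5, 10.6, 10.7, 10.8.
n = 19.
r = (5/100)·(19 + 1) = 1.
r is an integer, so P5 is the value at rank 1: 9.2.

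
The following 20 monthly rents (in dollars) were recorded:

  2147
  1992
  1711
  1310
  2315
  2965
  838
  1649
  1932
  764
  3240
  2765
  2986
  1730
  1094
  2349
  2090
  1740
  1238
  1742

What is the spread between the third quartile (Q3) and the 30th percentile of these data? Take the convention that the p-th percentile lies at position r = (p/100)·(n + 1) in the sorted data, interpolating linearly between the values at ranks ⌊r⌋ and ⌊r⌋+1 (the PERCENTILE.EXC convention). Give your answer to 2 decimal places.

672.90

Sorted: 764, 838, 1094, 1238, 1310, 1649, 1711, 1730, 1740, 1742, 1932, 1992, 2090, 2147, 2315, 2349, 2765, 2965, 2986, 3240.
n = 20.
P30: r = 6.3; ranks 6–7 are 1649, 1711; interpolating gives 1667.6.
P75: r = 15.75; ranks 15–16 are 2315, 2349; interpolating gives 2340.5.
Difference: 2340.5 − 1667.6 = 672.9.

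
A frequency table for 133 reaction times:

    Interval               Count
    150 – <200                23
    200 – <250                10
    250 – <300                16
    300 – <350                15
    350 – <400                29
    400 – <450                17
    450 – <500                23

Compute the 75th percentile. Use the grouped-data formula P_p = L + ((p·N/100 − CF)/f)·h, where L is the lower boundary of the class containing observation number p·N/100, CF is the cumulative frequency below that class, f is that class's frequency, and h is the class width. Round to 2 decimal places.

N = 133; target position k = 75/100 · 133 = 99.75.
Cumulative frequencies: 23, 33, 49, 64, 93, 110, 133.
Observation 99.75 falls in the class 400 – <450.
L = 400, CF = 93, f = 17, h = 50.
P75 = 400 + ((99.75 − 93)/17)·50 = 400 + 19.8529 = 419.853.

419.85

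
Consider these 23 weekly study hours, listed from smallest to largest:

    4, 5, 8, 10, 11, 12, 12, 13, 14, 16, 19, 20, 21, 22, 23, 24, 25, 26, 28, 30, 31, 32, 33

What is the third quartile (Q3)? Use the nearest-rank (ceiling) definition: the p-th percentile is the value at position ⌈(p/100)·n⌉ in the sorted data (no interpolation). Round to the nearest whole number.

26

n = 23.
Position = ⌈75/100 · 23⌉ = ⌈17.25⌉ = 18.
The value at rank 18 is 26.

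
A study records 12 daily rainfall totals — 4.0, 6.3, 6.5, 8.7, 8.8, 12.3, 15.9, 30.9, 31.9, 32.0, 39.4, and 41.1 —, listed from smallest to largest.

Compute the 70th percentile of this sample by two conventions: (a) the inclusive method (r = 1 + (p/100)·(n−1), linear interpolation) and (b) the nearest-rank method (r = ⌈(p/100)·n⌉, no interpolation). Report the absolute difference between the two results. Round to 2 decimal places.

n = 12.
(a) r = 8.7; between ranks 8 (30.9) and 9 (31.9): 31.6.
(b) the nearest-rank method: rank 9 → 31.9.
|31.6 − 31.9| = 0.3.

0.30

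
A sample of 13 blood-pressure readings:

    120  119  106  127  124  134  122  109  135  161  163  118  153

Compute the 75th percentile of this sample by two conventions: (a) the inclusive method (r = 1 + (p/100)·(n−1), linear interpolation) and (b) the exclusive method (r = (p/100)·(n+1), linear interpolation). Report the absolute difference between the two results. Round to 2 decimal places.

Sorted: 106, 109, 118, 119, 120, 122, 124, 127, 134, 135, 153, 161, 163.
n = 13.
(a) r = 10 → value at rank 10 = 135.
(b) r = 10.5; between ranks 10 (135) and 11 (153): 144.
|135 − 144| = 9.

9.00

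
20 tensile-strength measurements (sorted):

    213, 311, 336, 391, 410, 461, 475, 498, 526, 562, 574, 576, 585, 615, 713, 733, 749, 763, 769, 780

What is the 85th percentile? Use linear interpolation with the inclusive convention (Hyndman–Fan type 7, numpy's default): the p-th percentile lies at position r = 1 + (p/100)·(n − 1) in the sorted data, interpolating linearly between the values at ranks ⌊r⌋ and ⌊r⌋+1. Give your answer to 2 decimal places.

n = 20.
r = 1 + (85/100)·(20 − 1) = 1 + 16.15 = 17.15.
Rank 17 is 749 and rank 18 is 763.
Interpolate: 749 + 0.15·(763 − 749) = 749 + 0.15·14 = 751.1.

751.10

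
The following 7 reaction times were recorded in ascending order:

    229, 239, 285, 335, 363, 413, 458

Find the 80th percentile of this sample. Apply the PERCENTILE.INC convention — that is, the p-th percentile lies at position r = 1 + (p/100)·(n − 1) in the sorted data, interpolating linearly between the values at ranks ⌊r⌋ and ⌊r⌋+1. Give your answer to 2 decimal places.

403.00

n = 7.
r = 1 + (80/100)·(7 − 1) = 1 + 4.8 = 5.8.
Rank 5 is 363 and rank 6 is 413.
Interpolate: 363 + 0.8·(413 − 363) = 363 + 0.8·50 = 403.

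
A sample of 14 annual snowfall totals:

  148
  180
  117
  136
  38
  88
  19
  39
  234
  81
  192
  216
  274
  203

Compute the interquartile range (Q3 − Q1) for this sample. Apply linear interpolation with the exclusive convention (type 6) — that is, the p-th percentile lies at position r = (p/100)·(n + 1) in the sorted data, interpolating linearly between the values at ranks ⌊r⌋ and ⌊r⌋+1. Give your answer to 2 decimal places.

135.75

Sorted: 19, 38, 39, 81, 88, 117, 136, 148, 180, 192, 203, 216, 234, 274.
n = 14.
P25: r = 3.75; ranks 3–4 are 39, 81; interpolating gives 70.5.
P75: r = 11.25; ranks 11–12 are 203, 216; interpolating gives 206.25.
Difference: 206.25 − 70.5 = 135.75.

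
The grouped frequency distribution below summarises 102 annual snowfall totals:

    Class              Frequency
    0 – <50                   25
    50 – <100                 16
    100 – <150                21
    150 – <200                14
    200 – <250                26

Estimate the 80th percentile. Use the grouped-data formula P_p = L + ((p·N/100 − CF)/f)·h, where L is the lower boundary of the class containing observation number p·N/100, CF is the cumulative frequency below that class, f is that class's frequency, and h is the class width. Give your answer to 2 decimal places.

210.77

N = 102; target position k = 80/100 · 102 = 81.6.
Cumulative frequencies: 25, 41, 62, 76, 102.
Observation 81.6 falls in the class 200 – <250.
L = 200, CF = 76, f = 26, h = 50.
P80 = 200 + ((81.6 − 76)/26)·50 = 200 + 10.7692 = 210.769.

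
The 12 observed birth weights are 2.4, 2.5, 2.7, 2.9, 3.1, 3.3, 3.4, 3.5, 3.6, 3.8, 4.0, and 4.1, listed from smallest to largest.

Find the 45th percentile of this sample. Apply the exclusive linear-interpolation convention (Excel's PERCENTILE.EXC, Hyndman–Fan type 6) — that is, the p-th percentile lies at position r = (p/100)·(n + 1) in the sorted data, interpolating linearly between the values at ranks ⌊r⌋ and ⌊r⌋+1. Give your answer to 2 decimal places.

n = 12.
r = (45/100)·(12 + 1) = 5.85.
Rank 5 is 3.1 and rank 6 is 3.3.
Interpolate: 3.1 + 0.85·(3.3 − 3.1) = 3.1 + 0.85·0.2 = 3.27.

3.27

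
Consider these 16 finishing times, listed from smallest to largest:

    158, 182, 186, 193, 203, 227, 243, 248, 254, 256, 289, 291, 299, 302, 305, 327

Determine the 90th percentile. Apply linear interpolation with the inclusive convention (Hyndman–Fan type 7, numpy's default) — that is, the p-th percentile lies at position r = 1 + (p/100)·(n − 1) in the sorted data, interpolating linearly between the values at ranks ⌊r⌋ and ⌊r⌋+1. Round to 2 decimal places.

n = 16.
r = 1 + (90/100)·(16 − 1) = 1 + 13.5 = 14.5.
Rank 14 is 302 and rank 15 is 305.
Interpolate: 302 + 0.5·(305 − 302) = 302 + 0.5·3 = 303.5.

303.50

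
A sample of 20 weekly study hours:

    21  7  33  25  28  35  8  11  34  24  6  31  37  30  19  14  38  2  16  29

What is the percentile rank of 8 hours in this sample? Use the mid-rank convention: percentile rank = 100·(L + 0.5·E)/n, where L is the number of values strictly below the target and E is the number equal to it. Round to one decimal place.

17.5

Sorted: 2, 6, 7, 8, 11, 14, 16, 19, 21, 24, 25, 28, 29, 30, 31, 33, 34, 35, 37, 38.
Count below 8: L = 3; count equal: E = 1; n = 20.
Percentile rank = 100·(3 + 0.5·1)/20 = 100·3.5/20 = 17.5.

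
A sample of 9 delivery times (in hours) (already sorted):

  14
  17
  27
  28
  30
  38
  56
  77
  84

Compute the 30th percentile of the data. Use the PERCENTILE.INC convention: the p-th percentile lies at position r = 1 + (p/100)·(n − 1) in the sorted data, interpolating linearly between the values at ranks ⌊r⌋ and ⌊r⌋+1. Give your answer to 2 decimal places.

n = 9.
r = 1 + (30/100)·(9 − 1) = 1 + 2.4 = 3.4.
Rank 3 is 27 and rank 4 is 28.
Interpolate: 27 + 0.4·(28 − 27) = 27 + 0.4·1 = 27.4.

27.40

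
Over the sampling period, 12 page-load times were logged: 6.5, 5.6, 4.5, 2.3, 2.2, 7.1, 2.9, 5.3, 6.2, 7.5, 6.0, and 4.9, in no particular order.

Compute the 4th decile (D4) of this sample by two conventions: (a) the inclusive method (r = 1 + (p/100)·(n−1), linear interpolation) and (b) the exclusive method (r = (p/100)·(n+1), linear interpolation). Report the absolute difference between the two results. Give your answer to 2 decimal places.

Sorted: 2.2, 2.3, 2.9, 4.5, 4.9, 5.3, 5.6, 6.0, 6.2, 6.5, 7.1, 7.5.
n = 12.
(a) r = 5.4; between ranks 5 (4.9) and 6 (5.3): 5.06.
(b) r = 5.2; between ranks 5 (4.9) and 6 (5.3): 4.98.
|5.06 − 4.98| = 0.08.

0.08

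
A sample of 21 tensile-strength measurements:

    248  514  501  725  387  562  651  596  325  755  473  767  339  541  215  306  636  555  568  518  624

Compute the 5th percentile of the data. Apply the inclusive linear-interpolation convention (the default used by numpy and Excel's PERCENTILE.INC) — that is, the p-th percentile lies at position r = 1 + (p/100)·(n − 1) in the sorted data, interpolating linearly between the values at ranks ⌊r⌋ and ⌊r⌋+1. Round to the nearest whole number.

248

Sorted: 215, 248, 306, 325, 339, 387, 473, 501, 514, 518, 541, 555, 562, 568, 596, 624, 636, 651, 725, 755, 767.
n = 21.
r = 1 + (5/100)·(21 − 1) = 1 + 1 = 2.
r is an integer, so P5 is the value at rank 2: 248.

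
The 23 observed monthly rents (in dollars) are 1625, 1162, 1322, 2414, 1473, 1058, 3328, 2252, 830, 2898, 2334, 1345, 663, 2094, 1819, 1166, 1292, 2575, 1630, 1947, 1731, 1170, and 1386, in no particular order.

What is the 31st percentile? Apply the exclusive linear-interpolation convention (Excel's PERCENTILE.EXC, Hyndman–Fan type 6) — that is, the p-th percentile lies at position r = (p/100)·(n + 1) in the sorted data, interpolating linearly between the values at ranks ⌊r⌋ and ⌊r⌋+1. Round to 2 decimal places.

Sorted: 663, 830, 1058, 1162, 1166, 1170, 1292, 1322, 1345, 1386, 1473, 1625, 1630, 1731, 1819, 1947, 2094, 2252, 2334, 2414, 2575, 2898, 3328.
n = 23.
r = (31/100)·(23 + 1) = 7.44.
Rank 7 is 1292 and rank 8 is 1322.
Interpolate: 1292 + 0.44·(1322 − 1292) = 1292 + 0.44·30 = 1305.2.

1305.20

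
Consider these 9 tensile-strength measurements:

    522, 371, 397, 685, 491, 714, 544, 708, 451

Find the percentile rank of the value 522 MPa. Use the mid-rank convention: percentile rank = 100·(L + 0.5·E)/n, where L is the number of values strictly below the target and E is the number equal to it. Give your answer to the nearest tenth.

Sorted: 371, 397, 451, 491, 522, 544, 685, 708, 714.
Count below 522: L = 4; count equal: E = 1; n = 9.
Percentile rank = 100·(4 + 0.5·1)/9 = 100·4.5/9 = 50.

50.0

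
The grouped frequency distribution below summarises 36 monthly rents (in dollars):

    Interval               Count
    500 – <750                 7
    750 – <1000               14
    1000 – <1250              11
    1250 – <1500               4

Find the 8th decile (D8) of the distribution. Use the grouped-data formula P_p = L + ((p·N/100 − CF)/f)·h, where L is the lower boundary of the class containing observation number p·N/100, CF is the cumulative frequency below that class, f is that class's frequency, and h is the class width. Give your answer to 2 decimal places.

1177.27

N = 36; target position k = 80/100 · 36 = 28.8.
Cumulative frequencies: 7, 21, 32, 36.
Observation 28.8 falls in the class 1000 – <1250.
L = 1000, CF = 21, f = 11, h = 250.
P80 = 1000 + ((28.8 − 21)/11)·250 = 1000 + 177.273 = 1177.27.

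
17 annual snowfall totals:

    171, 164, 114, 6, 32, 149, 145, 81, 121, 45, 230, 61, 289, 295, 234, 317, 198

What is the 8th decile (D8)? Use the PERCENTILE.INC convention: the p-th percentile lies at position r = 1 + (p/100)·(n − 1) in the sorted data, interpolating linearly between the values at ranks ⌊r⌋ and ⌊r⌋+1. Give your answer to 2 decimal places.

233.20

Sorted: 6, 32, 45, 61, 81, 114, 121, 145, 149, 164, 171, 198, 230, 234, 289, 295, 317.
n = 17.
r = 1 + (80/100)·(17 − 1) = 1 + 12.8 = 13.8.
Rank 13 is 230 and rank 14 is 234.
Interpolate: 230 + 0.8·(234 − 230) = 230 + 0.8·4 = 233.2.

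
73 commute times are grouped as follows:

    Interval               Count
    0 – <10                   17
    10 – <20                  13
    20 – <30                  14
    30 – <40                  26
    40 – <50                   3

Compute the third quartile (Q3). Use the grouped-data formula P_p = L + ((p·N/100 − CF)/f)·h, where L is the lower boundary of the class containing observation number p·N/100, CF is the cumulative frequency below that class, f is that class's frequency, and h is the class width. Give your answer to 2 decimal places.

N = 73; target position k = 75/100 · 73 = 54.75.
Cumulative frequencies: 17, 30, 44, 70, 73.
Observation 54.75 falls in the class 30 – <40.
L = 30, CF = 44, f = 26, h = 10.
P75 = 30 + ((54.75 − 44)/26)·10 = 30 + 4.13462 = 34.1346.

34.13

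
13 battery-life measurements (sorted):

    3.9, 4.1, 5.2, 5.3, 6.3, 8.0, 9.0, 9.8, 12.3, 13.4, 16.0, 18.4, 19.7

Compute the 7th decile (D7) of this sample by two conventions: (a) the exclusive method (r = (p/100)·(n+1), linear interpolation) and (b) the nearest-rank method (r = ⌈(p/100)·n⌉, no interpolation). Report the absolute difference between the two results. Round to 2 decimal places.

0.22

n = 13.
(a) r = 9.8; between ranks 9 (12.3) and 10 (13.4): 13.18.
(b) the nearest-rank method: rank 10 → 13.4.
|13.18 − 13.4| = 0.22.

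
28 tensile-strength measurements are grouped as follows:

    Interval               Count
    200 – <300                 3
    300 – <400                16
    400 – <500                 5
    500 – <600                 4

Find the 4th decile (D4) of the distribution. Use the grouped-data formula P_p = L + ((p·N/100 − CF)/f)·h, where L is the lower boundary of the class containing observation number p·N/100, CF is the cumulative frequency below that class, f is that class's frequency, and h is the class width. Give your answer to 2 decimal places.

351.25

N = 28; target position k = 40/100 · 28 = 11.2.
Cumulative frequencies: 3, 19, 24, 28.
Observation 11.2 falls in the class 300 – <400.
L = 300, CF = 3, f = 16, h = 100.
P40 = 300 + ((11.2 − 3)/16)·100 = 300 + 51.25 = 351.25.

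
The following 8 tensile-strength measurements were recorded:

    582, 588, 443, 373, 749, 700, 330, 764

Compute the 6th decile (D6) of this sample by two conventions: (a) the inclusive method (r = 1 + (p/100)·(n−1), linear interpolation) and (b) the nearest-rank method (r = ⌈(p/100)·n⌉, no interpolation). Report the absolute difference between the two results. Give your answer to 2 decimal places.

Sorted: 330, 373, 443, 582, 588, 700, 749, 764.
n = 8.
(a) r = 5.2; between ranks 5 (588) and 6 (700): 610.4.
(b) the nearest-rank method: rank 5 → 588.
|610.4 − 588| = 22.4.

22.40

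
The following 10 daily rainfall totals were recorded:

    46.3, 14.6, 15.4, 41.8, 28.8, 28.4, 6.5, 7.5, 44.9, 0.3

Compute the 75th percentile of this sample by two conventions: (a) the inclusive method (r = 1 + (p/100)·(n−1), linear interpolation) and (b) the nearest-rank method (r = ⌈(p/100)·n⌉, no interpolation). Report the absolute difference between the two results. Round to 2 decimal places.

3.25

Sorted: 0.3, 6.5, 7.5, 14.6, 15.4, 28.4, 28.8, 41.8, 44.9, 46.3.
n = 10.
(a) r = 7.75; between ranks 7 (28.8) and 8 (41.8): 38.55.
(b) the nearest-rank method: rank 8 → 41.8.
|38.55 − 41.8| = 3.25.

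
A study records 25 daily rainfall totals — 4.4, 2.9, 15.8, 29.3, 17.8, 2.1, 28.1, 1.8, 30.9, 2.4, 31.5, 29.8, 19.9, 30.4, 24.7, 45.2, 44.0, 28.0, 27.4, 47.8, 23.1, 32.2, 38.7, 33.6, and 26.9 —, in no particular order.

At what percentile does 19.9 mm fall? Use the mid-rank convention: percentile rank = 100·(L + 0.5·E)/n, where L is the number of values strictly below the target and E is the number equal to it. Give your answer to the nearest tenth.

30.0

Sorted: 1.8, 2.1, 2.4, 2.9, 4.4, 15.8, 17.8, 19.9, 23.1, 24.7, 26.9, 27.4, 28.0, 28.1, 29.3, 29.8, 30.4, 30.9, 31.5, 32.2, 33.6, 38.7, 44.0, 45.2, 47.8.
Count below 19.9: L = 7; count equal: E = 1; n = 25.
Percentile rank = 100·(7 + 0.5·1)/25 = 100·7.5/25 = 30.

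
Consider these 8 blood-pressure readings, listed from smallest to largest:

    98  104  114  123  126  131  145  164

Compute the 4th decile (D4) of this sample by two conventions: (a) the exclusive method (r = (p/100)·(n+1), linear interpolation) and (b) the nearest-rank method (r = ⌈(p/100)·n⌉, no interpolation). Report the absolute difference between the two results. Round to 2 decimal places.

n = 8.
(a) r = 3.6; between ranks 3 (114) and 4 (123): 119.4.
(b) the nearest-rank method: rank 4 → 123.
|119.4 − 123| = 3.6.

3.60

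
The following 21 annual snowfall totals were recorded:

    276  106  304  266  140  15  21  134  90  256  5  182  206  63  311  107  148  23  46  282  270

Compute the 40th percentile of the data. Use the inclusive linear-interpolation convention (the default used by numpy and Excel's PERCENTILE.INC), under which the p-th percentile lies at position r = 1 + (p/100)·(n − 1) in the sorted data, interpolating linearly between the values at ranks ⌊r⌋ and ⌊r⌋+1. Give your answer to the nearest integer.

107

Sorted: 5, 15, 21, 23, 46, 63, 90, 106, 107, 134, 140, 148, 182, 206, 256, 266, 270, 276, 282, 304, 311.
n = 21.
r = 1 + (40/100)·(21 − 1) = 1 + 8 = 9.
r is an integer, so P40 is the value at rank 9: 107.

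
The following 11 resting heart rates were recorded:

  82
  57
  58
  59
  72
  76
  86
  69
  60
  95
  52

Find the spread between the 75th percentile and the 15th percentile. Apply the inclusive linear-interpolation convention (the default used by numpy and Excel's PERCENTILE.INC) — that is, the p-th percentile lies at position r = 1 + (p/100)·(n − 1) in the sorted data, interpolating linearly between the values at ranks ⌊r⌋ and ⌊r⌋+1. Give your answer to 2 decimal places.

21.50

Sorted: 52, 57, 58, 59, 60, 69, 72, 76, 82, 86, 95.
n = 11.
P15: r = 2.5; ranks 2–3 are 57, 58; interpolating gives 57.5.
P75: r = 8.5; ranks 8–9 are 76, 82; interpolating gives 79.
Difference: 79 − 57.5 = 21.5.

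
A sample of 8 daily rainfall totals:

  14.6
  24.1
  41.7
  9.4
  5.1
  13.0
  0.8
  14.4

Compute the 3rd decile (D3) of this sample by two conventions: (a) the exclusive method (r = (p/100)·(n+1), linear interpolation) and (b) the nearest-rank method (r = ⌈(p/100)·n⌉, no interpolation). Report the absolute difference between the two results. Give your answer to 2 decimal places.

Sorted: 0.8, 5.1, 9.4, 13.0, 14.4, 14.6, 24.1, 41.7.
n = 8.
(a) r = 2.7; between ranks 2 (5.1) and 3 (9.4): 8.11.
(b) the nearest-rank method: rank 3 → 9.4.
|8.11 − 9.4| = 1.29.

1.29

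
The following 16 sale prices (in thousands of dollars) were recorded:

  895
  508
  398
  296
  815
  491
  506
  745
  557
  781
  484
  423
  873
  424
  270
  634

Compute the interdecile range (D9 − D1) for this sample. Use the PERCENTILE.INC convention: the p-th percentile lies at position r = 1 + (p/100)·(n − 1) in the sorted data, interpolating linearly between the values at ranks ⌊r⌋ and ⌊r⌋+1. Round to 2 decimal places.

497.00

Sorted: 270, 296, 398, 423, 424, 484, 491, 506, 508, 557, 634, 745, 781, 815, 873, 895.
n = 16.
P10: r = 2.5; ranks 2–3 are 296, 398; interpolating gives 347.
P90: r = 14.5; ranks 14–15 are 815, 873; interpolating gives 844.
Difference: 844 − 347 = 497.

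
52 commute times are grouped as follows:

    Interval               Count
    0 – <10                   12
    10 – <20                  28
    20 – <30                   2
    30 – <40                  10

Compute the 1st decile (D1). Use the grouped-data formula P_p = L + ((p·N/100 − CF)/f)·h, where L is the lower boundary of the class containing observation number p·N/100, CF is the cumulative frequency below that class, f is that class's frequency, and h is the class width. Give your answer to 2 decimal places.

4.33

N = 52; target position k = 10/100 · 52 = 5.2.
Cumulative frequencies: 12, 40, 42, 52.
Observation 5.2 falls in the class 0 – <10.
L = 0, CF = 0, f = 12, h = 10.
P10 = 0 + ((5.2 − 0)/12)·10 = 0 + 4.33333 = 4.33333.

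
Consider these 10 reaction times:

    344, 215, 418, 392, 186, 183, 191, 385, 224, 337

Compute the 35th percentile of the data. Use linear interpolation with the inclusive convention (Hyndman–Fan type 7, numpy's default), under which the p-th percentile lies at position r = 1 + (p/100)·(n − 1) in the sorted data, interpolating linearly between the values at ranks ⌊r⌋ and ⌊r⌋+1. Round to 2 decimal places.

216.35

Sorted: 183, 186, 191, 215, 224, 337, 344, 385, 392, 418.
n = 10.
r = 1 + (35/100)·(10 − 1) = 1 + 3.15 = 4.15.
Rank 4 is 215 and rank 5 is 224.
Interpolate: 215 + 0.15·(224 − 215) = 215 + 0.15·9 = 216.35.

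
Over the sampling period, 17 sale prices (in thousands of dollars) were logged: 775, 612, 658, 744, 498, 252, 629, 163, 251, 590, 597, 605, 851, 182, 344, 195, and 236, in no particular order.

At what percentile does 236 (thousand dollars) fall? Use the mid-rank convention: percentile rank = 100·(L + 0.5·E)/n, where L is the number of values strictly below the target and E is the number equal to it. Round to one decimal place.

20.6

Sorted: 163, 182, 195, 236, 251, 252, 344, 498, 590, 597, 605, 612, 629, 658, 744, 775, 851.
Count below 236: L = 3; count equal: E = 1; n = 17.
Percentile rank = 100·(3 + 0.5·1)/17 = 100·3.5/17 = 20.59.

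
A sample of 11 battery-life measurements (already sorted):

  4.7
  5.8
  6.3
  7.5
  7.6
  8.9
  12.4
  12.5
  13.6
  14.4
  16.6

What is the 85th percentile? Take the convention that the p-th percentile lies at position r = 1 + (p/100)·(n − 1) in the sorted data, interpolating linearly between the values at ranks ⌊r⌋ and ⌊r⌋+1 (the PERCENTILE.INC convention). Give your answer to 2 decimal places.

14.00

n = 11.
r = 1 + (85/100)·(11 − 1) = 1 + 8.5 = 9.5.
Rank 9 is 13.6 and rank 10 is 14.4.
Interpolate: 13.6 + 0.5·(14.4 − 13.6) = 13.6 + 0.5·0.8 = 14.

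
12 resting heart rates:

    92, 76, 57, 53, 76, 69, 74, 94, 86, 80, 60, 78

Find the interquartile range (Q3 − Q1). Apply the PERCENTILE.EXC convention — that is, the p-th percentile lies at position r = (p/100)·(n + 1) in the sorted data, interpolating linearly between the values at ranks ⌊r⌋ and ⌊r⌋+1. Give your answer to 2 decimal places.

Sorted: 53, 57, 60, 69, 74, 76, 76, 78, 80, 86, 92, 94.
n = 12.
P25: r = 3.25; ranks 3–4 are 60, 69; interpolating gives 62.25.
P75: r = 9.75; ranks 9–10 are 80, 86; interpolating gives 84.5.
Difference: 84.5 − 62.25 = 22.25.

22.25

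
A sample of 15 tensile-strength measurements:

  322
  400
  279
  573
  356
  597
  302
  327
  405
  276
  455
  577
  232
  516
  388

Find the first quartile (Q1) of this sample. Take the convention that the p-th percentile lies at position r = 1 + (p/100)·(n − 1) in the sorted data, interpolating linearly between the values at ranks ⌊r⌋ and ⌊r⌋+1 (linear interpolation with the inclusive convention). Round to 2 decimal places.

312.00

Sorted: 232, 276, 279, 302, 322, 327, 356, 388, 400, 405, 455, 516, 573, 577, 597.
n = 15.
r = 1 + (25/100)·(15 − 1) = 1 + 3.5 = 4.5.
Rank 4 is 302 and rank 5 is 322.
Interpolate: 302 + 0.5·(322 − 302) = 302 + 0.5·20 = 312.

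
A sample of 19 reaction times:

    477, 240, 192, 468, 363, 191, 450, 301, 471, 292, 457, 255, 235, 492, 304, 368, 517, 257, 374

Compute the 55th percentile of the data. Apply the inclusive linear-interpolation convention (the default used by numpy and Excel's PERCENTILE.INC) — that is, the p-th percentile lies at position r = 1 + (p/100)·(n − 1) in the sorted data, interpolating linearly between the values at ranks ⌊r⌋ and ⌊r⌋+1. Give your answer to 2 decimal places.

Sorted: 191, 192, 235, 240, 255, 257, 292, 301, 304, 363, 368, 374, 450, 457, 468, 471, 477, 492, 517.
n = 19.
r = 1 + (55/100)·(19 − 1) = 1 + 9.9 = 10.9.
Rank 10 is 363 and rank 11 is 368.
Interpolate: 363 + 0.9·(368 − 363) = 363 + 0.9·5 = 367.5.

367.50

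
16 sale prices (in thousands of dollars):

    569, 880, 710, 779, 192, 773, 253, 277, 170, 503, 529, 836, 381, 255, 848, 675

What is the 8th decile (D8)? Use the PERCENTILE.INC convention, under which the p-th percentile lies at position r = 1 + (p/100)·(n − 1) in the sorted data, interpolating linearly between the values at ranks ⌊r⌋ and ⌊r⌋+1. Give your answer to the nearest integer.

779

Sorted: 170, 192, 253, 255, 277, 381, 503, 529, 569, 675, 710, 773, 779, 836, 848, 880.
n = 16.
r = 1 + (80/100)·(16 − 1) = 1 + 12 = 13.
r is an integer, so P80 is the value at rank 13: 779.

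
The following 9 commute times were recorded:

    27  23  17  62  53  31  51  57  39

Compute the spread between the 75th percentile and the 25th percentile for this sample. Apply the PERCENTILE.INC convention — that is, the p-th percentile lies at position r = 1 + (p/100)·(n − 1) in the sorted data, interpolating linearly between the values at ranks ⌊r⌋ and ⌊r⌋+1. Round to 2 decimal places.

Sorted: 17, 23, 27, 31, 39, 51, 53, 57, 62.
n = 9.
P25: r = 3 (integer) → 27.
P75: r = 7 (integer) → 53.
Difference: 53 − 27 = 26.

26.00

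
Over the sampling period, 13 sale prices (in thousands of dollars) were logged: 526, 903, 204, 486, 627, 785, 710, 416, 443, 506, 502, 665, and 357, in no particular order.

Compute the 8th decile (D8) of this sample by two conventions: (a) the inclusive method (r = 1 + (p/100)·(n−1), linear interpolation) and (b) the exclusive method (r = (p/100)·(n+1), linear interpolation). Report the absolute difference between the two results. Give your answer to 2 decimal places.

33.00

Sorted: 204, 357, 416, 443, 486, 502, 506, 526, 627, 665, 710, 785, 903.
n = 13.
(a) r = 10.6; between ranks 10 (665) and 11 (710): 692.
(b) r = 11.2; between ranks 11 (710) and 12 (785): 725.
|692 − 725| = 33.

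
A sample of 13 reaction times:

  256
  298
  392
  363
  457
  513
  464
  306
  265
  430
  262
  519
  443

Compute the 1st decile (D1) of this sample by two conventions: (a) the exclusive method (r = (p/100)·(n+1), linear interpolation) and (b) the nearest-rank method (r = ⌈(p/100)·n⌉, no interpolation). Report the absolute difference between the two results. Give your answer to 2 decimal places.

Sorted: 256, 262, 265, 298, 306, 363, 392, 430, 443, 457, 464, 513, 519.
n = 13.
(a) r = 1.4; between ranks 1 (256) and 2 (262): 258.4.
(b) the nearest-rank method: rank 2 → 262.
|258.4 − 262| = 3.6.

3.60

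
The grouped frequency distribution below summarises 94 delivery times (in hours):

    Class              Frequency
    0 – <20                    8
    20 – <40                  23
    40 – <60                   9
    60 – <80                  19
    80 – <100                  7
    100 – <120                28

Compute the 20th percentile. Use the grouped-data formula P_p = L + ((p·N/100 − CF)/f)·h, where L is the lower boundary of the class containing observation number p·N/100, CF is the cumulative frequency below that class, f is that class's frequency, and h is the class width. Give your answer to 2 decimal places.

N = 94; target position k = 20/100 · 94 = 18.8.
Cumulative frequencies: 8, 31, 40, 59, 66, 94.
Observation 18.8 falls in the class 20 – <40.
L = 20, CF = 8, f = 23, h = 20.
P20 = 20 + ((18.8 − 8)/23)·20 = 20 + 9.3913 = 29.3913.

29.39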